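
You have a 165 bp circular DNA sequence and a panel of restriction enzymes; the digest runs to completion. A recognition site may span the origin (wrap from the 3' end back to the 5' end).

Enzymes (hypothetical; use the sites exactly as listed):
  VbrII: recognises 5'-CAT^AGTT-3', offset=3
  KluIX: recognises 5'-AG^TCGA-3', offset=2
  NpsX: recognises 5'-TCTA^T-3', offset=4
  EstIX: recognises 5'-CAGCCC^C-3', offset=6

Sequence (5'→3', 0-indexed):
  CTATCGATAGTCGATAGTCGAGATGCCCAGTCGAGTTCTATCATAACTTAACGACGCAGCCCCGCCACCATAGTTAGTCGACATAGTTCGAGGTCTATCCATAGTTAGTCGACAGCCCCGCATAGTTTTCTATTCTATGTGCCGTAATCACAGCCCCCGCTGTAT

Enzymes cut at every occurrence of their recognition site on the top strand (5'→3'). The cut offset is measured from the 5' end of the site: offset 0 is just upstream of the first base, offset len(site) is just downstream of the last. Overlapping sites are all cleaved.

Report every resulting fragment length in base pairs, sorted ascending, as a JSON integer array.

[5,5,5,6,6,7,7,7,9,9,10,10,12,13,13,19,22]

Site scan:
  VbrII CATAGTT/3: at [68, 81, 99, 120] ⇒ [71, 84, 102, 123]
  KluIX AGTCGA/2: at [8, 15, 28, 75, 106] ⇒ [10, 17, 30, 77, 108]
  NpsX TCTAT/4: at [36, 93, 128, 133, 164] ⇒ [3, 40, 97, 132, 137]
  EstIX CAGCCCC/6: at [56, 112, 150] ⇒ [62, 118, 156]

Pooled cuts: [3, 10, 17, 30, 40, 62, 71, 77, 84, 97, 102, 108, 118, 123, 132, 137, 156]

Fragments:
  3→10: 7 bp
  10→17: 7 bp
  17→30: 13 bp
  30→40: 10 bp
  40→62: 22 bp
  62→71: 9 bp
  71→77: 6 bp
  77→84: 7 bp
  84→97: 13 bp
  97→102: 5 bp
  102→108: 6 bp
  108→118: 10 bp
  118→123: 5 bp
  123→132: 9 bp
  132→137: 5 bp
  137→156: 19 bp
  156→3 (wrap): 165-156+3 = 12 bp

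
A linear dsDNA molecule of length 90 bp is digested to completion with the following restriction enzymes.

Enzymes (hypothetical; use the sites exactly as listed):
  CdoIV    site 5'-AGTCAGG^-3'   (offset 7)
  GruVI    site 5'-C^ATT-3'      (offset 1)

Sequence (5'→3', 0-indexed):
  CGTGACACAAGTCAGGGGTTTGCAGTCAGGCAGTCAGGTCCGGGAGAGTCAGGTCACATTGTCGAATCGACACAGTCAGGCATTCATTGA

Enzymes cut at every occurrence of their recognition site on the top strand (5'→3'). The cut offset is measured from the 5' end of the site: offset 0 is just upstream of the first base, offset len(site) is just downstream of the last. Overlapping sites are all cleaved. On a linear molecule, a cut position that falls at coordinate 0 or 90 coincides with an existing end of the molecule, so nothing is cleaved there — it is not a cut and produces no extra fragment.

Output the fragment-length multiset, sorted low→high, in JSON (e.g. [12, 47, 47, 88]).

[1,4,4,5,8,14,15,16,23]

Per-enzyme occurrences:
  CdoIV AGTCAGG/7: at [9, 23, 31, 46, 73] ⇒ [16, 30, 38, 53, 80]
  GruVI CATT/1: at [56, 80, 84] ⇒ [57, 81, 85]

All cut coordinates (distinct, sorted): [16, 30, 38, 53, 57, 80, 81, 85]

Fragments:
  [0,16): 16 bp
  [16,30): 14 bp
  [30,38): 8 bp
  [38,53): 15 bp
  [53,57): 4 bp
  [57,80): 23 bp
  [80,81): 1 bp
  [81,85): 4 bp
  [85,90): 5 bp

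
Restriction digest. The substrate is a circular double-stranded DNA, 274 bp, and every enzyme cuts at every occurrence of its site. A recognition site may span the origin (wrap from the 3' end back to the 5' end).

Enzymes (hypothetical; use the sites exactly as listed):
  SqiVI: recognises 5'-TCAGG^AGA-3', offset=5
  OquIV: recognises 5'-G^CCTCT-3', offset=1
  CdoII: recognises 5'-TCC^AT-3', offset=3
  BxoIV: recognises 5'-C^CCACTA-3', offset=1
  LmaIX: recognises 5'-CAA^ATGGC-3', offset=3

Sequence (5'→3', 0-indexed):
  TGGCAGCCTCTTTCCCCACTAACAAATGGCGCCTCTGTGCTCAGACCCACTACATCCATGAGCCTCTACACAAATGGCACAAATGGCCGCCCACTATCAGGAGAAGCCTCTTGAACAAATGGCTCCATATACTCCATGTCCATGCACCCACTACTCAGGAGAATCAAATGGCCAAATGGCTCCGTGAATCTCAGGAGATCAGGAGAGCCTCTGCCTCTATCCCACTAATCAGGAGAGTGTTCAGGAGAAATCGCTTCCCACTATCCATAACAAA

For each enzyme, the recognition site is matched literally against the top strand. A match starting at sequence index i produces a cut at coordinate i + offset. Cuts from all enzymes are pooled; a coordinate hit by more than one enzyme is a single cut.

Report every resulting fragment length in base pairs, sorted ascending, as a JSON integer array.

[4,5,5,6,6,6,6,7,7,8,8,8,8,8,8,9,9,9,9,10,11,11,11,12,12,12,12,12,15,20]

Scan for sites:
  SqiVI (TCAGGAGA, off=5): starts [96, 154, 190, 198, 228, 240] → cuts [101, 159, 195, 203, 233, 245]
  OquIV (GCCTCT, off=1): starts [5, 30, 61, 105, 206, 212] → cuts [6, 31, 62, 106, 207, 213]
  CdoII (TCCAT, off=3): starts [54, 123, 132, 138, 263] → cuts [57, 126, 135, 141, 266]
  BxoIV (CCCACTA, off=1): starts [14, 45, 89, 146, 220, 256] → cuts [15, 46, 90, 147, 221, 257]
  LmaIX (CAAATGGC, off=3): starts [22, 70, 79, 115, 164, 172, 270] → cuts [25, 73, 82, 118, 167, 175, 273]

All cut coordinates (distinct, sorted): [6, 15, 25, 31, 46, 57, 62, 73, 82, 90, 101, 106, 118, 126, 135, 141, 147, 159, 167, 175, 195, 203, 207, 213, 221, 233, 245, 257, 266, 273]

Fragment lengths:
  6→15: 9 bp
  15→25: 10 bp
  25→31: 6 bp
  31→46: 15 bp
  46→57: 11 bp
  57→62: 5 bp
  62→73: 11 bp
  73→82: 9 bp
  82→90: 8 bp
  90→101: 11 bp
  101→106: 5 bp
  106→118: 12 bp
  118→126: 8 bp
  126→135: 9 bp
  135→141: 6 bp
  141→147: 6 bp
  147→159: 12 bp
  159→167: 8 bp
  167→175: 8 bp
  175→195: 20 bp
  195→203: 8 bp
  203→207: 4 bp
  207→213: 6 bp
  213→221: 8 bp
  221→233: 12 bp
  233→245: 12 bp
  245→257: 12 bp
  257→266: 9 bp
  266→273: 7 bp
  273→6 (wrap): 274-273+6 = 7 bp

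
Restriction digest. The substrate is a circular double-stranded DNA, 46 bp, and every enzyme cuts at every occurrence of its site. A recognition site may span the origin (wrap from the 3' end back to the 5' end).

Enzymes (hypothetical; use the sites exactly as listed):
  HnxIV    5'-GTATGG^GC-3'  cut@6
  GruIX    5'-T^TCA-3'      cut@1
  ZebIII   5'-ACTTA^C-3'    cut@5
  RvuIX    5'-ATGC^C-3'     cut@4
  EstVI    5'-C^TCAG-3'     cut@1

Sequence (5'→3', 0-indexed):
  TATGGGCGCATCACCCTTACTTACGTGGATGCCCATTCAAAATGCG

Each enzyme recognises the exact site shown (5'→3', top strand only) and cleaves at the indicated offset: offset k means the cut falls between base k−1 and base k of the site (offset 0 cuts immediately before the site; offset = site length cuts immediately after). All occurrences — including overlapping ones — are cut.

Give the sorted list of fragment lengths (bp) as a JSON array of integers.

Site scan:
  HnxIV GTATGGGC/6: at [45] ⇒ [5]
  GruIX TTCA/1: at [35] ⇒ [36]
  ZebIII ACTTAC/5: at [18] ⇒ [23]
  RvuIX ATGCC/4: at [28] ⇒ [32]
  EstVI (CTCAG, off=1): no sites

All cut coordinates (distinct, sorted): [5, 23, 32, 36]

Fragments:
  5→23: 18 bp
  23→32: 9 bp
  32→36: 4 bp
  36→5 (wrap): 46-36+5 = 15 bp

[4,9,15,18]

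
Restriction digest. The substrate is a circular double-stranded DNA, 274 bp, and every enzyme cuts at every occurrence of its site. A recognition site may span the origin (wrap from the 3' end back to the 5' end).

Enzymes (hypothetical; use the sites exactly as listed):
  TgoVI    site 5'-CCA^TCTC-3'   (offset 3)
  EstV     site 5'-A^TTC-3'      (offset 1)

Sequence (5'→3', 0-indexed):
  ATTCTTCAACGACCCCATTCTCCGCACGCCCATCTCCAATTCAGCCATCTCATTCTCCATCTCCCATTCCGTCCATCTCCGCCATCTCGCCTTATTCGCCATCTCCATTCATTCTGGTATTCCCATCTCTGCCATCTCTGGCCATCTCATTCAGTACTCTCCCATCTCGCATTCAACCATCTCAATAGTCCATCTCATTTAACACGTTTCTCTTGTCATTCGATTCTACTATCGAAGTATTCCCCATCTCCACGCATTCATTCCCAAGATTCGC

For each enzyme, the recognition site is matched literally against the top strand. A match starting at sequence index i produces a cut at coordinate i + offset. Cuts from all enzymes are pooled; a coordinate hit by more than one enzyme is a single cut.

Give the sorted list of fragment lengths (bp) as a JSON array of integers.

Scan for sites:
  TgoVI (CCATCTC, off=3): starts [29, 44, 56, 72, 81, 98, 122, 131, 141, 161, 176, 189, 243] → cuts [32, 47, 59, 75, 84, 101, 125, 134, 144, 164, 179, 192, 246]
  EstV (ATTC, off=1): starts [0, 16, 38, 51, 65, 93, 106, 110, 118, 148, 170, 217, 222, 238, 255, 259, 268] → cuts [1, 17, 39, 52, 66, 94, 107, 111, 119, 149, 171, 218, 223, 239, 256, 260, 269]

Pooled cuts: [1, 17, 32, 39, 47, 52, 59, 66, 75, 84, 94, 101, 107, 111, 119, 125, 134, 144, 149, 164, 171, 179, 192, 218, 223, 239, 246, 256, 260, 269]

Fragment lengths:
  1→17: 16 bp
  17→32: 15 bp
  32→39: 7 bp
  39→47: 8 bp
  47→52: 5 bp
  52→59: 7 bp
  59→66: 7 bp
  66→75: 9 bp
  75→84: 9 bp
  84→94: 10 bp
  94→101: 7 bp
  101→107: 6 bp
  107→111: 4 bp
  111→119: 8 bp
  119→125: 6 bp
  125→134: 9 bp
  134→144: 10 bp
  144→149: 5 bp
  149→164: 15 bp
  164→171: 7 bp
  171→179: 8 bp
  179→192: 13 bp
  192→218: 26 bp
  218→223: 5 bp
  223→239: 16 bp
  239→246: 7 bp
  246→256: 10 bp
  256→260: 4 bp
  260→269: 9 bp
  269→1 (wrap): 274-269+1 = 6 bp

[4,4,5,5,5,6,6,6,7,7,7,7,7,7,8,8,8,9,9,9,9,10,10,10,13,15,15,16,16,26]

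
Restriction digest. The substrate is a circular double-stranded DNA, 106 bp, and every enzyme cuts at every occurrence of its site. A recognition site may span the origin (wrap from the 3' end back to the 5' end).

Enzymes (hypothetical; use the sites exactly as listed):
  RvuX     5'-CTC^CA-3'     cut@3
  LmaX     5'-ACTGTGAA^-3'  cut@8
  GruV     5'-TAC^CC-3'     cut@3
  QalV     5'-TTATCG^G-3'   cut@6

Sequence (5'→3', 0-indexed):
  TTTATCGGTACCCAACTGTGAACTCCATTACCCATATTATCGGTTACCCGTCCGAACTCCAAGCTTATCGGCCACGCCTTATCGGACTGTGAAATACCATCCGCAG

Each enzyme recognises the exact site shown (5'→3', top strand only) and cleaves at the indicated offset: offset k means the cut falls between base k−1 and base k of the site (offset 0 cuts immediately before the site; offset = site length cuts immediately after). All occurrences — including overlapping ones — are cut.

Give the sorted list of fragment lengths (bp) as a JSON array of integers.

Per-enzyme occurrences:
  RvuX CTCCA/3: at [22, 56] ⇒ [25, 59]
  LmaX ACTGTGAA/8: at [14, 85] ⇒ [22, 93]
  GruV TACCC/3: at [8, 28, 44] ⇒ [11, 31, 47]
  QalV TTATCGG/6: at [1, 36, 64, 78] ⇒ [7, 42, 70, 84]

Pooled cuts: [7, 11, 22, 25, 31, 42, 47, 59, 70, 84, 93]

Fragments:
  7→11: 4 bp
  11→22: 11 bp
  22→25: 3 bp
  25→31: 6 bp
  31→42: 11 bp
  42→47: 5 bp
  47→59: 12 bp
  59→70: 11 bp
  70→84: 14 bp
  84→93: 9 bp
  93→7 (wrap): 106-93+7 = 20 bp

[3,4,5,6,9,11,11,11,12,14,20]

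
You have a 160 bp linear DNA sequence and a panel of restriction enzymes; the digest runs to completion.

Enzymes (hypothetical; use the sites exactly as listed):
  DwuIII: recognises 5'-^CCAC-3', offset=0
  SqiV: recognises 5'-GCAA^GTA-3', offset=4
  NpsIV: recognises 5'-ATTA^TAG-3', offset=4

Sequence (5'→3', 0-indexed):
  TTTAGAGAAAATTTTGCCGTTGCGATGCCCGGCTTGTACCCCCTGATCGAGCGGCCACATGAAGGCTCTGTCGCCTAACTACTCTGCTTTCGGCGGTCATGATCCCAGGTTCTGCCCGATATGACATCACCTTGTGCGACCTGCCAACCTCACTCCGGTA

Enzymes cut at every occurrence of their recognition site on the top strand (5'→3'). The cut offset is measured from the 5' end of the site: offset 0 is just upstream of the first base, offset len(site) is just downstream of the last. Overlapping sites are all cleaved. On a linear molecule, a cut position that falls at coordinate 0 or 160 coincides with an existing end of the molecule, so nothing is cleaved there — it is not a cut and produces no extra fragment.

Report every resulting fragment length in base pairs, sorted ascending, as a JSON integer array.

Site scan:
  DwuIII (CCAC, off=0): starts [54] → cuts [54]
  SqiV (GCAAGTA, off=4): no sites
  NpsIV (ATTATAG, off=4): no sites

Pooled cuts: [54]

Fragments:
  [0,54): 54 bp
  [54,160): 106 bp

[54,106]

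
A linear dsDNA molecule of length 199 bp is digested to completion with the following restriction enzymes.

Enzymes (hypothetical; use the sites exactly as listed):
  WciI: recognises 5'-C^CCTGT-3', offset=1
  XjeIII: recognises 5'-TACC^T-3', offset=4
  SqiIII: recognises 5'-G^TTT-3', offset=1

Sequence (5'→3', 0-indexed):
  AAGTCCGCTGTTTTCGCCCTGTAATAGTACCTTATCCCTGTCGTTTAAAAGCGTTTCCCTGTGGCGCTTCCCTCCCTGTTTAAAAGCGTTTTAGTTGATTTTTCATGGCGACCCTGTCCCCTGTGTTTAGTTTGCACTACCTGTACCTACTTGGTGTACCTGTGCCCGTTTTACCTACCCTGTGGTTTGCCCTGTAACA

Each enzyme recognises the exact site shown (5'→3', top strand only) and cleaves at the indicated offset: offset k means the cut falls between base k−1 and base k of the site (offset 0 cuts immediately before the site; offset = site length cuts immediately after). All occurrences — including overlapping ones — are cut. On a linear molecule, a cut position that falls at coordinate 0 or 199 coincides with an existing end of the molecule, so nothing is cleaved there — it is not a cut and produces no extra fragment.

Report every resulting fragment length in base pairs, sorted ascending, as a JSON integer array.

[3,4,4,5,5,5,6,6,7,7,7,7,7,8,9,10,10,10,11,13,14,17,24]

Site scan:
  WciI CCCTGT/1: at [16, 35, 56, 73, 111, 118, 177, 189] ⇒ [17, 36, 57, 74, 112, 119, 178, 190]
  XjeIII TACCT/4: at [27, 137, 143, 156, 171] ⇒ [31, 141, 147, 160, 175]
  SqiIII GTTT/1: at [9, 42, 52, 77, 87, 124, 129, 167, 184] ⇒ [10, 43, 53, 78, 88, 125, 130, 168, 185]

Pooled cuts: [10, 17, 31, 36, 43, 53, 57, 74, 78, 88, 112, 119, 125, 130, 141, 147, 160, 168, 175, 178, 185, 190]

Fragment lengths:
  [0,10): 10 bp
  [10,17): 7 bp
  [17,31): 14 bp
  [31,36): 5 bp
  [36,43): 7 bp
  [43,53): 10 bp
  [53,57): 4 bp
  [57,74): 17 bp
  [74,78): 4 bp
  [78,88): 10 bp
  [88,112): 24 bp
  [112,119): 7 bp
  [119,125): 6 bp
  [125,130): 5 bp
  [130,141): 11 bp
  [141,147): 6 bp
  [147,160): 13 bp
  [160,168): 8 bp
  [168,175): 7 bp
  [175,178): 3 bp
  [178,185): 7 bp
  [185,190): 5 bp
  [190,199): 9 bp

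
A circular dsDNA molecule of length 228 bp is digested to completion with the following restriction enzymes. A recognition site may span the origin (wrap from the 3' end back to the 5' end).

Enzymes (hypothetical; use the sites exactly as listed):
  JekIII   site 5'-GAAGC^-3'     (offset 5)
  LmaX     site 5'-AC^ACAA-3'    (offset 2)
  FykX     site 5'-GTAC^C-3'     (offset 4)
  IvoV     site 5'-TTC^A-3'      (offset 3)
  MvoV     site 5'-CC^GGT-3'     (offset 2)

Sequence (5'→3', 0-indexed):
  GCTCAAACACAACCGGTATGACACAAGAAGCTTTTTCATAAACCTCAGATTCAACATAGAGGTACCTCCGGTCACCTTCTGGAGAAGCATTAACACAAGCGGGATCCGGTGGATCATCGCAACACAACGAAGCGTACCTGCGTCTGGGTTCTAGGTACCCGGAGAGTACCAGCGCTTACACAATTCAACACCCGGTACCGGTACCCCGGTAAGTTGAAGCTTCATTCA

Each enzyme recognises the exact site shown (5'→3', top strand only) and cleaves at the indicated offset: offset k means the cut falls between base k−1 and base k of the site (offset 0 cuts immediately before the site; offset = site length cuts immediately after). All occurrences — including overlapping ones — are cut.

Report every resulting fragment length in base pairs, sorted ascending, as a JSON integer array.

[1,3,3,4,4,4,5,5,6,6,6,7,7,8,9,9,10,10,11,13,13,13,15,16,19,21]

Scan for sites:
  JekIII GAAGC/5: at [26, 83, 128, 215] ⇒ [31, 88, 133, 220]
  LmaX ACACAA/2: at [6, 20, 92, 121, 177] ⇒ [8, 22, 94, 123, 179]
  FykX GTACC/4: at [61, 133, 154, 165, 194, 200] ⇒ [65, 137, 158, 169, 198, 204]
  IvoV TTCA/3: at [34, 49, 183, 220, 224] ⇒ [37, 52, 186, 223, 227]
  MvoV CCGGT/2: at [12, 67, 105, 191, 197, 205] ⇒ [14, 69, 107, 193, 199, 207]

Pooled cuts: [8, 14, 22, 31, 37, 52, 65, 69, 88, 94, 107, 123, 133, 137, 158, 169, 179, 186, 193, 198, 199, 204, 207, 220, 223, 227]

Fragments:
  8→14: 6 bp
  14→22: 8 bp
  22→31: 9 bp
  31→37: 6 bp
  37→52: 15 bp
  52→65: 13 bp
  65→69: 4 bp
  69→88: 19 bp
  88→94: 6 bp
  94→107: 13 bp
  107→123: 16 bp
  123→133: 10 bp
  133→137: 4 bp
  137→158: 21 bp
  158→169: 11 bp
  169→179: 10 bp
  179→186: 7 bp
  186→193: 7 bp
  193→198: 5 bp
  198→199: 1 bp
  199→204: 5 bp
  204→207: 3 bp
  207→220: 13 bp
  220→223: 3 bp
  223→227: 4 bp
  227→8 (wrap): 228-227+8 = 9 bp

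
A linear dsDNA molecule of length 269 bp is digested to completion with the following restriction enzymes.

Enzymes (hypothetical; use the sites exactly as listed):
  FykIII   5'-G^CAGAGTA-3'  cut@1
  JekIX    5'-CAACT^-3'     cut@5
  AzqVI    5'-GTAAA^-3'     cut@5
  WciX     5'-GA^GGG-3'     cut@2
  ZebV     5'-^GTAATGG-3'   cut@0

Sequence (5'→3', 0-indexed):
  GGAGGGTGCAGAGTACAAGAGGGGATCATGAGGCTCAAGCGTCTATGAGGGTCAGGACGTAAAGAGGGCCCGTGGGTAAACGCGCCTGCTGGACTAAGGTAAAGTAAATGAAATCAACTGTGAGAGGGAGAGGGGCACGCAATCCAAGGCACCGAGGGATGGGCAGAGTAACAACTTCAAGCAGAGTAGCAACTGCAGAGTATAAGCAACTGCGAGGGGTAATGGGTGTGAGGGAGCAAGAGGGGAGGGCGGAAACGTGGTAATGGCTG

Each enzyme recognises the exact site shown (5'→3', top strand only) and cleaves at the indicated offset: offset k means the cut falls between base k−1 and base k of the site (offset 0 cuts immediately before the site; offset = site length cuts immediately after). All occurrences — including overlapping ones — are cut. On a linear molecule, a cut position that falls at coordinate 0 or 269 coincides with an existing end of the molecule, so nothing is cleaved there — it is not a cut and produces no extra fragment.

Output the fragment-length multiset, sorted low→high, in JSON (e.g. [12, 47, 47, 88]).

Scan for sites:
  FykIII (GCAGAGTA, off=1): starts [7, 162, 180, 194] → cuts [8, 163, 181, 195]
  JekIX (CAACT, off=5): starts [114, 171, 189, 206] → cuts [119, 176, 194, 211]
  AzqVI (GTAAA, off=5): starts [58, 75, 98, 103] → cuts [63, 80, 103, 108]
  WciX (GAGGG, off=2): starts [1, 18, 46, 63, 123, 129, 153, 213, 229, 239, 244] → cuts [3, 20, 48, 65, 125, 131, 155, 215, 231, 241, 246]
  ZebV (GTAATGG, off=0): starts [218, 259] → cuts [218, 259]

All cut coordinates (distinct, sorted): [3, 8, 20, 48, 63, 65, 80, 103, 108, 119, 125, 131, 155, 163, 176, 181, 194, 195, 211, 215, 218, 231, 241, 246, 259]

Fragments:
  [0,3): 3 bp
  [3,8): 5 bp
  [8,20): 12 bp
  [20,48): 28 bp
  [48,63): 15 bp
  [63,65): 2 bp
  [65,80): 15 bp
  [80,103): 23 bp
  [103,108): 5 bp
  [108,119): 11 bp
  [119,125): 6 bp
  [125,131): 6 bp
  [131,155): 24 bp
  [155,163): 8 bp
  [163,176): 13 bp
  [176,181): 5 bp
  [181,194): 13 bp
  [194,195): 1 bp
  [195,211): 16 bp
  [211,215): 4 bp
  [215,218): 3 bp
  [218,231): 13 bp
  [231,241): 10 bp
  [241,246): 5 bp
  [246,259): 13 bp
  [259,269): 10 bp

[1,2,3,3,4,5,5,5,5,6,6,8,10,10,11,12,13,13,13,13,15,15,16,23,24,28]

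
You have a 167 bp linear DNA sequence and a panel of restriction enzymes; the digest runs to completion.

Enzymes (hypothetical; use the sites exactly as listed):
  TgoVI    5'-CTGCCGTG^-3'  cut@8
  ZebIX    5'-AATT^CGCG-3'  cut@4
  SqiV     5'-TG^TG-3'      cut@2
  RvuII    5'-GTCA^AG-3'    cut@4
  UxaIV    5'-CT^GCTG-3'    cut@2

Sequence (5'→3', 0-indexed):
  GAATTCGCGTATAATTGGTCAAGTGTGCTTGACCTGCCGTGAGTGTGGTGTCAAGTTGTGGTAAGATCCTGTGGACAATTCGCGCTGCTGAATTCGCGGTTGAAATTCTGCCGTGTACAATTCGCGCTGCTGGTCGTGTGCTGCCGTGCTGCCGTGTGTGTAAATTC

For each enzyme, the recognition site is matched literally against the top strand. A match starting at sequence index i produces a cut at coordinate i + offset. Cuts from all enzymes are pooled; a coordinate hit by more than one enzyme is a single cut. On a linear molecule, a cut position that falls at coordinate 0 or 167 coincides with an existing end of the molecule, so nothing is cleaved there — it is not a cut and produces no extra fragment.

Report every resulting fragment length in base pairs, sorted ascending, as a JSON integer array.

[2,4,4,5,5,6,6,7,8,8,8,9,9,10,10,13,16,16,21]

Per-enzyme occurrences:
  TgoVI CTGCCGTG/8: at [33, 107, 140, 148] ⇒ [41, 115, 148, 156]
  ZebIX AATTCGCG/4: at [1, 76, 90, 118] ⇒ [5, 80, 94, 122]
  SqiV TGTG/2: at [23, 43, 56, 69, 136, 154, 156] ⇒ [25, 45, 58, 71, 138, 156, 158]
  RvuII GTCAAG/4: at [17, 49] ⇒ [21, 53]
  UxaIV CTGCTG/2: at [84, 126] ⇒ [86, 128]

Pooled cuts: [5, 21, 25, 41, 45, 53, 58, 71, 80, 86, 94, 115, 122, 128, 138, 148, 156, 158]

Fragments:
  [0,5): 5 bp
  [5,21): 16 bp
  [21,25): 4 bp
  [25,41): 16 bp
  [41,45): 4 bp
  [45,53): 8 bp
  [53,58): 5 bp
  [58,71): 13 bp
  [71,80): 9 bp
  [80,86): 6 bp
  [86,94): 8 bp
  [94,115): 21 bp
  [115,122): 7 bp
  [122,128): 6 bp
  [128,138): 10 bp
  [138,148): 10 bp
  [148,156): 8 bp
  [156,158): 2 bp
  [158,167): 9 bp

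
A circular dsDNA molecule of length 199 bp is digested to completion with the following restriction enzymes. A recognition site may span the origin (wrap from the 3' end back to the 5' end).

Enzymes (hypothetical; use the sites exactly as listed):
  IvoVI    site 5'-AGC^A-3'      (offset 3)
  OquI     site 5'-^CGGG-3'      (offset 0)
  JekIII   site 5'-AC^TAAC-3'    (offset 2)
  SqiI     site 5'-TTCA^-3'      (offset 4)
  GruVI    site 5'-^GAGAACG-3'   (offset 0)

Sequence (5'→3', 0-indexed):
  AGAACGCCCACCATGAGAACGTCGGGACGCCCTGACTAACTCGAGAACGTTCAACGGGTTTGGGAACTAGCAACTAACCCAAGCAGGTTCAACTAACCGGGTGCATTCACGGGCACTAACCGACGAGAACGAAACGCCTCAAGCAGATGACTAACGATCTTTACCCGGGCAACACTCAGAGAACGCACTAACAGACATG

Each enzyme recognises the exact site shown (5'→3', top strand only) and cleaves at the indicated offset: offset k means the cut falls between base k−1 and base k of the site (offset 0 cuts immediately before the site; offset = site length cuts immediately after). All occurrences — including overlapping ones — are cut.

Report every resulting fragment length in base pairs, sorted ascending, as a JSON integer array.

[1,2,3,4,6,7,7,7,8,8,10,10,10,11,12,13,14,14,15,17,20]

Scan for sites:
  IvoVI (AGCA, off=3): starts [68, 81, 141] → cuts [71, 84, 144]
  OquI (CGGG, off=0): starts [22, 54, 97, 109, 165] → cuts [22, 54, 97, 109, 165]
  JekIII (ACTAAC, off=2): starts [34, 72, 91, 114, 149, 186] → cuts [36, 74, 93, 116, 151, 188]
  SqiI (TTCA, off=4): starts [49, 87, 105] → cuts [53, 91, 109]
  GruVI (GAGAACG, off=0): starts [14, 42, 124, 178, 198] → cuts [14, 42, 124, 178, 198]

All cut coordinates (distinct, sorted): [14, 22, 36, 42, 53, 54, 71, 74, 84, 91, 93, 97, 109, 116, 124, 144, 151, 165, 178, 188, 198]

Fragment lengths:
  14→22: 8 bp
  22→36: 14 bp
  36→42: 6 bp
  42→53: 11 bp
  53→54: 1 bp
  54→71: 17 bp
  71→74: 3 bp
  74→84: 10 bp
  84→91: 7 bp
  91→93: 2 bp
  93→97: 4 bp
  97→109: 12 bp
  109→116: 7 bp
  116→124: 8 bp
  124→144: 20 bp
  144→151: 7 bp
  151→165: 14 bp
  165→178: 13 bp
  178→188: 10 bp
  188→198: 10 bp
  198→14 (wrap): 199-198+14 = 15 bp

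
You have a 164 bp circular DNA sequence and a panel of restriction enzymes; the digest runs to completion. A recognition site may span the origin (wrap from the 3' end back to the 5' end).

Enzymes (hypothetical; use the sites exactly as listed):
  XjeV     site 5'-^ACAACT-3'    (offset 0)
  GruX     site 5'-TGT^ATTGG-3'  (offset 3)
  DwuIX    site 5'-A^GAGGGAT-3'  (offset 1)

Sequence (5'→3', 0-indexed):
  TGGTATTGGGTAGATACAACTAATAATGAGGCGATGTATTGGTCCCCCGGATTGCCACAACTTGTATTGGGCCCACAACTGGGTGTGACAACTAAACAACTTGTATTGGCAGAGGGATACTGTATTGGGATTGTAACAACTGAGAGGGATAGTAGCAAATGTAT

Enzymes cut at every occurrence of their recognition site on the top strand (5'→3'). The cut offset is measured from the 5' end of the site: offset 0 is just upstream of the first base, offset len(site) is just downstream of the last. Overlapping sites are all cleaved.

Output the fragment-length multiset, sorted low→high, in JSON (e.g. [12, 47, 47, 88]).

Site scan:
  XjeV ACAACT/0: at [15, 56, 74, 87, 95, 135] ⇒ [15, 56, 74, 87, 95, 135]
  GruX TGTATTGG/3: at [34, 62, 101, 120, 159] ⇒ [37, 65, 104, 123, 162]
  DwuIX AGAGGGAT/1: at [110, 142] ⇒ [111, 143]

All cut coordinates (distinct, sorted): [15, 37, 56, 65, 74, 87, 95, 104, 111, 123, 135, 143, 162]

Fragment lengths:
  15→37: 22 bp
  37→56: 19 bp
  56→65: 9 bp
  65→74: 9 bp
  74→87: 13 bp
  87→95: 8 bp
  95→104: 9 bp
  104→111: 7 bp
  111→123: 12 bp
  123→135: 12 bp
  135→143: 8 bp
  143→162: 19 bp
  162→15 (wrap): 164-162+15 = 17 bp

[7,8,8,9,9,9,12,12,13,17,19,19,22]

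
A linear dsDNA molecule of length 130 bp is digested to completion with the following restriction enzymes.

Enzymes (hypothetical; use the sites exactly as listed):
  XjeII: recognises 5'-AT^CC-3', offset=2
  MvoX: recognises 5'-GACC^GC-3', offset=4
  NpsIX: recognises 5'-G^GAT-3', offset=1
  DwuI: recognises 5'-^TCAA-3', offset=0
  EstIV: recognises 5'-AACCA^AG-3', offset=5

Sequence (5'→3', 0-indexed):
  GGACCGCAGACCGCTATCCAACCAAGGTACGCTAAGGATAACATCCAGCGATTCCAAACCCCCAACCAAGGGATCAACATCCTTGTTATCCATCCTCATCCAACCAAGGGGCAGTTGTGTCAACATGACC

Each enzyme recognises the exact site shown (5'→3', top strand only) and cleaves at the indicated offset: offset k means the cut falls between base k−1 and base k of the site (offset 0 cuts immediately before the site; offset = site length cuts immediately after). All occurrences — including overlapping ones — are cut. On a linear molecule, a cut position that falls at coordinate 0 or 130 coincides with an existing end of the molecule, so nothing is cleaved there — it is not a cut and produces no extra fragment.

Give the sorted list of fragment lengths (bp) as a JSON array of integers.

[2,3,4,5,5,6,7,7,7,7,8,9,11,12,13,24]

Site scan:
  XjeII (ATCC, off=2): starts [15, 42, 78, 87, 91, 97] → cuts [17, 44, 80, 89, 93, 99]
  MvoX (GACCGC, off=4): starts [1, 8] → cuts [5, 12]
  NpsIX (GGAT, off=1): starts [35, 70] → cuts [36, 71]
  DwuI (TCAA, off=0): starts [73, 119] → cuts [73, 119]
  EstIV (AACCAAG, off=5): starts [19, 63, 101] → cuts [24, 68, 106]

Pooled cuts: [5, 12, 17, 24, 36, 44, 68, 71, 73, 80, 89, 93, 99, 106, 119]

Fragment lengths:
  [0,5): 5 bp
  [5,12): 7 bp
  [12,17): 5 bp
  [17,24): 7 bp
  [24,36): 12 bp
  [36,44): 8 bp
  [44,68): 24 bp
  [68,71): 3 bp
  [71,73): 2 bp
  [73,80): 7 bp
  [80,89): 9 bp
  [89,93): 4 bp
  [93,99): 6 bp
  [99,106): 7 bp
  [106,119): 13 bp
  [119,130): 11 bp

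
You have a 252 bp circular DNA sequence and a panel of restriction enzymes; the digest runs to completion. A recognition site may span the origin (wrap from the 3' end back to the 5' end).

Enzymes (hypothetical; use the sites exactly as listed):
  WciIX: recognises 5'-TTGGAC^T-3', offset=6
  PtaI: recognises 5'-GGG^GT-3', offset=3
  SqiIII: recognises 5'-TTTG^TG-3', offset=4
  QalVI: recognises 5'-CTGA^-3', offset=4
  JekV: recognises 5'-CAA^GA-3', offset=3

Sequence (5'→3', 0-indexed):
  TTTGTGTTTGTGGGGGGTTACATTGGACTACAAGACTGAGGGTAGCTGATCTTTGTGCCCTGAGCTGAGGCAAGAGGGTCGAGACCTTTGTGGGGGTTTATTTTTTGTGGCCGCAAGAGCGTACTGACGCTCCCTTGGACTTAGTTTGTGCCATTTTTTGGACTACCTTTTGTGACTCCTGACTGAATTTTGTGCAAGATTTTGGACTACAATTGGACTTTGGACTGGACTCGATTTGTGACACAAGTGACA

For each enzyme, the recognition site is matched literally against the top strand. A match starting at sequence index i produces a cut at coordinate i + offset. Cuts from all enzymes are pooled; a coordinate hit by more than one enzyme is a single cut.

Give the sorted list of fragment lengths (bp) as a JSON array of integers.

[4,5,5,5,5,5,6,6,6,6,6,7,8,8,9,9,10,10,10,11,11,12,12,13,13,15,17,18]

Per-enzyme occurrences:
  WciIX (TTGGACT, off=6): starts [22, 134, 157, 201, 212, 219] → cuts [28, 140, 163, 207, 218, 225]
  PtaI (GGGGT, off=3): starts [13, 92] → cuts [16, 95]
  SqiIII (TTTGTG, off=4): starts [0, 6, 51, 86, 103, 144, 168, 188, 234] → cuts [4, 10, 55, 90, 107, 148, 172, 192, 238]
  QalVI (CTGA, off=4): starts [35, 45, 59, 64, 123, 178, 182] → cuts [39, 49, 63, 68, 127, 182, 186]
  JekV (CAAGA, off=3): starts [30, 70, 113, 194] → cuts [33, 73, 116, 197]

Pooled cuts: [4, 10, 16, 28, 33, 39, 49, 55, 63, 68, 73, 90, 95, 107, 116, 127, 140, 148, 163, 172, 182, 186, 192, 197, 207, 218, 225, 238]

Fragment lengths:
  4→10: 6 bp
  10→16: 6 bp
  16→28: 12 bp
  28→33: 5 bp
  33→39: 6 bp
  39→49: 10 bp
  49→55: 6 bp
  55→63: 8 bp
  63→68: 5 bp
  68→73: 5 bp
  73→90: 17 bp
  90→95: 5 bp
  95→107: 12 bp
  107→116: 9 bp
  116→127: 11 bp
  127→140: 13 bp
  140→148: 8 bp
  148→163: 15 bp
  163→172: 9 bp
  172→182: 10 bp
  182→186: 4 bp
  186→192: 6 bp
  192→197: 5 bp
  197→207: 10 bp
  207→218: 11 bp
  218→225: 7 bp
  225→238: 13 bp
  238→4 (wrap): 252-238+4 = 18 bp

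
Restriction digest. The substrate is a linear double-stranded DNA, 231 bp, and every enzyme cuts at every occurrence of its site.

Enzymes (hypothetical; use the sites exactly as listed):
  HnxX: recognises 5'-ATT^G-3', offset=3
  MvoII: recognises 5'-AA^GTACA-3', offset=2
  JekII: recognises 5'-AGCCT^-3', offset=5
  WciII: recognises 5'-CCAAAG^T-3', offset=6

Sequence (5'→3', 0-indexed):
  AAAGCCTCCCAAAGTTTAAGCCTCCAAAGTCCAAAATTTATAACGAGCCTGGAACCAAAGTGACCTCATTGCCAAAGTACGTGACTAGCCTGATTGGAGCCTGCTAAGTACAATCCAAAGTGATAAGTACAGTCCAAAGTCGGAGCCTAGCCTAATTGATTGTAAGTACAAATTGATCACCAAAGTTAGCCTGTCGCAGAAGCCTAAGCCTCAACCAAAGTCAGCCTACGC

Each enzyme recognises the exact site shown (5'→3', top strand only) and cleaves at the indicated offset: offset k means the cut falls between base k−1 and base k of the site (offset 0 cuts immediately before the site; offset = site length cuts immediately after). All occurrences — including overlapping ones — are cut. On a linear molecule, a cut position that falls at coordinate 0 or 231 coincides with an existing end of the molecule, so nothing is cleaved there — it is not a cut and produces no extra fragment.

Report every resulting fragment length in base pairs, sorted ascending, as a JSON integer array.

Per-enzyme occurrences:
  HnxX ATTG/3: at [67, 92, 154, 158, 171] ⇒ [70, 95, 157, 161, 174]
  MvoII AAGTACA/2: at [105, 124, 163] ⇒ [107, 126, 165]
  JekII AGCCT/5: at [2, 18, 45, 86, 97, 143, 148, 187, 200, 206, 222] ⇒ [7, 23, 50, 91, 102, 148, 153, 192, 205, 211, 227]
  WciII CCAAAGT/6: at [8, 23, 54, 71, 114, 133, 179, 214] ⇒ [14, 29, 60, 77, 120, 139, 185, 220]

All cut coordinates (distinct, sorted): [7, 14, 23, 29, 50, 60, 70, 77, 91, 95, 102, 107, 120, 126, 139, 148, 153, 157, 161, 165, 174, 185, 192, 205, 211, 220, 227]

Fragment lengths:
  [0,7): 7 bp
  [7,14): 7 bp
  [14,23): 9 bp
  [23,29): 6 bp
  [29,50): 21 bp
  [50,60): 10 bp
  [60,70): 10 bp
  [70,77): 7 bp
  [77,91): 14 bp
  [91,95): 4 bp
  [95,102): 7 bp
  [102,107): 5 bp
  [107,120): 13 bp
  [120,126): 6 bp
  [126,139): 13 bp
  [139,148): 9 bp
  [148,153): 5 bp
  [153,157): 4 bp
  [157,161): 4 bp
  [161,165): 4 bp
  [165,174): 9 bp
  [174,185): 11 bp
  [185,192): 7 bp
  [192,205): 13 bp
  [205,211): 6 bp
  [211,220): 9 bp
  [220,227): 7 bp
  [227,231): 4 bp

[4,4,4,4,4,5,5,6,6,6,7,7,7,7,7,7,9,9,9,9,10,10,11,13,13,13,14,21]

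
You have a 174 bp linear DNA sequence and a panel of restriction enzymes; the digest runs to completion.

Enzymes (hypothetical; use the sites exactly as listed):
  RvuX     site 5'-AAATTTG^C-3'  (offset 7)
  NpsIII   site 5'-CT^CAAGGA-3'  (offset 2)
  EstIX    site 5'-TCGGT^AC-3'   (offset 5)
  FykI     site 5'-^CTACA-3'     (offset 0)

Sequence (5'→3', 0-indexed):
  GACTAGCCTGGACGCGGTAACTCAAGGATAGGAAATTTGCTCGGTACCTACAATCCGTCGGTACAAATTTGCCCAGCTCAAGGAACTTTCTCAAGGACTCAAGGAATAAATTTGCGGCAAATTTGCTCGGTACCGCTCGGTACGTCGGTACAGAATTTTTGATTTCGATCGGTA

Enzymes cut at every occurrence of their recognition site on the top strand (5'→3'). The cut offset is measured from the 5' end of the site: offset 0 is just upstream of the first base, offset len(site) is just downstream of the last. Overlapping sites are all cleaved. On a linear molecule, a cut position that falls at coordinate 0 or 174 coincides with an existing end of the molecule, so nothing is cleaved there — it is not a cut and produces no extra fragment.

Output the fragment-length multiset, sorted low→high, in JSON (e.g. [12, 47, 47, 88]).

[2,6,6,7,8,8,9,10,11,13,15,15,17,22,25]

Per-enzyme occurrences:
  RvuX AAATTTGC/7: at [32, 64, 107, 118] ⇒ [39, 71, 114, 125]
  NpsIII CTCAAGGA/2: at [20, 76, 89, 97] ⇒ [22, 78, 91, 99]
  EstIX TCGGTAC/5: at [40, 57, 126, 136, 144] ⇒ [45, 62, 131, 141, 149]
  FykI CTACA/0: at [47] ⇒ [47]

All cut coordinates (distinct, sorted): [22, 39, 45, 47, 62, 71, 78, 91, 99, 114, 125, 131, 141, 149]

Fragment lengths:
  [0,22): 22 bp
  [22,39): 17 bp
  [39,45): 6 bp
  [45,47): 2 bp
  [47,62): 15 bp
  [62,71): 9 bp
  [71,78): 7 bp
  [78,91): 13 bp
  [91,99): 8 bp
  [99,114): 15 bp
  [114,125): 11 bp
  [125,131): 6 bp
  [131,141): 10 bp
  [141,149): 8 bp
  [149,174): 25 bp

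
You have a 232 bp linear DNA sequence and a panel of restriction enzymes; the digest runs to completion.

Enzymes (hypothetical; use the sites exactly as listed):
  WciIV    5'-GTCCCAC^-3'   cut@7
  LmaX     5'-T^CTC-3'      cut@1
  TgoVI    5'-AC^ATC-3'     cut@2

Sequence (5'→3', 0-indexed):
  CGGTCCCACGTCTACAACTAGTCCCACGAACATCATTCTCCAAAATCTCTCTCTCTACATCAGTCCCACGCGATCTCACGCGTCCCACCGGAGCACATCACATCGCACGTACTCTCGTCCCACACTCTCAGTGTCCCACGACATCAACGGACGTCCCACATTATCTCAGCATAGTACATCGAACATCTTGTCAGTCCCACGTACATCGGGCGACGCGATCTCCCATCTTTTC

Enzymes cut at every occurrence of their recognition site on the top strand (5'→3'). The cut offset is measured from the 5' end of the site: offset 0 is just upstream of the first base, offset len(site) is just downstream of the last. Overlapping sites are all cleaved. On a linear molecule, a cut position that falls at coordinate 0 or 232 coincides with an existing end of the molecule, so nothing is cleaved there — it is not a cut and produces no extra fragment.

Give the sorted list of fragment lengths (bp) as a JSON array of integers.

[2,2,2,3,3,4,4,5,5,5,6,6,7,8,9,9,10,11,12,13,13,13,14,15,16,17,18]

Site scan:
  WciIV GTCCCAC/7: at [2, 20, 62, 81, 116, 132, 152, 193] ⇒ [9, 27, 69, 88, 123, 139, 159, 200]
  LmaX TCTC/1: at [36, 45, 47, 49, 51, 73, 112, 125, 163, 218] ⇒ [37, 46, 48, 50, 52, 74, 113, 126, 164, 219]
  TgoVI ACATC/2: at [29, 56, 94, 99, 140, 175, 182, 202] ⇒ [31, 58, 96, 101, 142, 177, 184, 204]

Pooled cuts: [9, 27, 31, 37, 46, 48, 50, 52, 58, 69, 74, 88, 96, 101, 113, 123, 126, 139, 142, 159, 164, 177, 184, 200, 204, 219]

Fragment lengths:
  [0,9): 9 bp
  [9,27): 18 bp
  [27,31): 4 bp
  [31,37): 6 bp
  [37,46): 9 bp
  [46,48): 2 bp
  [48,50): 2 bp
  [50,52): 2 bp
  [52,58): 6 bp
  [58,69): 11 bp
  [69,74): 5 bp
  [74,88): 14 bp
  [88,96): 8 bp
  [96,101): 5 bp
  [101,113): 12 bp
  [113,123): 10 bp
  [123,126): 3 bp
  [126,139): 13 bp
  [139,142): 3 bp
  [142,159): 17 bp
  [159,164): 5 bp
  [164,177): 13 bp
  [177,184): 7 bp
  [184,200): 16 bp
  [200,204): 4 bp
  [204,219): 15 bp
  [219,232): 13 bp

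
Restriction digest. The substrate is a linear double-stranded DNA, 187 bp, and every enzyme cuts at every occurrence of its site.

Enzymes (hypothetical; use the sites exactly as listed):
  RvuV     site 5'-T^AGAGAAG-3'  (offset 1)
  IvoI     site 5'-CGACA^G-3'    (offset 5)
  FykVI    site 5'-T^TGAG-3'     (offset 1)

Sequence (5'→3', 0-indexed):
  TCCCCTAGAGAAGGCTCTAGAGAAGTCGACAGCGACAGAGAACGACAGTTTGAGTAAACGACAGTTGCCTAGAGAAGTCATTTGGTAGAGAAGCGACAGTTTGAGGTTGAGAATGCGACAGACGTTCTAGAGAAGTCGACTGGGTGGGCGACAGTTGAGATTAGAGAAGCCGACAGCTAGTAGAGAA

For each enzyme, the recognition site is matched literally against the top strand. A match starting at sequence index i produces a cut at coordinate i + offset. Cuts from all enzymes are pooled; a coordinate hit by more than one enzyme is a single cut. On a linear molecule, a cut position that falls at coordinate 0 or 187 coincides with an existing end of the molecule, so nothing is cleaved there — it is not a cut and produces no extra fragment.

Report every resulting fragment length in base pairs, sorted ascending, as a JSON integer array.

[2,3,3,6,6,6,7,7,8,10,12,12,12,13,13,13,13,16,25]

Per-enzyme occurrences:
  RvuV (TAGAGAAG, off=1): starts [5, 17, 69, 85, 127, 161] → cuts [6, 18, 70, 86, 128, 162]
  IvoI (CGACAG, off=5): starts [26, 32, 42, 58, 93, 115, 148, 170] → cuts [31, 37, 47, 63, 98, 120, 153, 175]
  FykVI (TTGAG, off=1): starts [49, 100, 106, 154] → cuts [50, 101, 107, 155]

All cut coordinates (distinct, sorted): [6, 18, 31, 37, 47, 50, 63, 70, 86, 98, 101, 107, 120, 128, 153, 155, 162, 175]

Fragments:
  [0,6): 6 bp
  [6,18): 12 bp
  [18,31): 13 bp
  [31,37): 6 bp
  [37,47): 10 bp
  [47,50): 3 bp
  [50,63): 13 bp
  [63,70): 7 bp
  [70,86): 16 bp
  [86,98): 12 bp
  [98,101): 3 bp
  [101,107): 6 bp
  [107,120): 13 bp
  [120,128): 8 bp
  [128,153): 25 bp
  [153,155): 2 bp
  [155,162): 7 bp
  [162,175): 13 bp
  [175,187): 12 bp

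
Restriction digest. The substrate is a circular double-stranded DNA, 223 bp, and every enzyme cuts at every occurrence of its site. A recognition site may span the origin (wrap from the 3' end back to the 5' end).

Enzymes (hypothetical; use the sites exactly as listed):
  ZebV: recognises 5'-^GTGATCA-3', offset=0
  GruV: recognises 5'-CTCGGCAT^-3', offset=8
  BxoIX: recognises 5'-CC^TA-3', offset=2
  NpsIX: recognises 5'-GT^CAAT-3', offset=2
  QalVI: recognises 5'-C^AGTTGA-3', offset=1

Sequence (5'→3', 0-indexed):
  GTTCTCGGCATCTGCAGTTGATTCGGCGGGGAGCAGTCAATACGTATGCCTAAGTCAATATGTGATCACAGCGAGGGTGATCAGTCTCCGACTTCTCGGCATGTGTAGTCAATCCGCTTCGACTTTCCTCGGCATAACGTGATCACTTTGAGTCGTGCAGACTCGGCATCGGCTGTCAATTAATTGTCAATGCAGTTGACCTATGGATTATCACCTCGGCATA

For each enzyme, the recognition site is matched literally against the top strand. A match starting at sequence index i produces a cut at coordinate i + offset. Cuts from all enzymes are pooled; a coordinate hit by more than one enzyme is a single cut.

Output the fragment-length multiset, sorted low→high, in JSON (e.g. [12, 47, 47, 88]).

[3,4,5,6,6,7,7,8,11,12,13,15,21,22,26,26,31]

Site scan:
  ZebV (GTGATCA, off=0): starts [61, 76, 138] → cuts [61, 76, 138]
  GruV (CTCGGCAT, off=8): starts [3, 94, 127, 161, 214] → cuts [11, 102, 135, 169, 222]
  BxoIX (CCTA, off=2): starts [48, 199] → cuts [50, 201]
  NpsIX (GTCAAT, off=2): starts [35, 53, 107, 174, 185] → cuts [37, 55, 109, 176, 187]
  QalVI (CAGTTGA, off=1): starts [14, 192] → cuts [15, 193]

All cut coordinates (distinct, sorted): [11, 15, 37, 50, 55, 61, 76, 102, 109, 135, 138, 169, 176, 187, 193, 201, 222]

Fragments:
  11→15: 4 bp
  15→37: 22 bp
  37→50: 13 bp
  50→55: 5 bp
  55→61: 6 bp
  61→76: 15 bp
  76→102: 26 bp
  102→109: 7 bp
  109→135: 26 bp
  135→138: 3 bp
  138→169: 31 bp
  169→176: 7 bp
  176→187: 11 bp
  187→193: 6 bp
  193→201: 8 bp
  201→222: 21 bp
  222→11 (wrap): 223-222+11 = 12 bp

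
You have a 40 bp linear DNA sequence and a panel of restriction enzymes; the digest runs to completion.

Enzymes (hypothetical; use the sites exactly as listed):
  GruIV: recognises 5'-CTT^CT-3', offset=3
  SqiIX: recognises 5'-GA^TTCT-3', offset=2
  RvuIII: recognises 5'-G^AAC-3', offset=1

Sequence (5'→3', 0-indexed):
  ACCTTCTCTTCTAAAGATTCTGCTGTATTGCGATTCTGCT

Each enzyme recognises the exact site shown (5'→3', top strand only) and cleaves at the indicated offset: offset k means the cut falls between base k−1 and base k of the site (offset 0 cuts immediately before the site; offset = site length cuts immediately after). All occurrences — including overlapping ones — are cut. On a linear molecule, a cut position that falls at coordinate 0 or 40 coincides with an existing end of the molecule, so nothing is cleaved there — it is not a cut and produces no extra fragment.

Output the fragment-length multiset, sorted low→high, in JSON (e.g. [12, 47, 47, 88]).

[5,5,7,7,16]

Site scan:
  GruIV CTTCT/3: at [2, 7] ⇒ [5, 10]
  SqiIX GATTCT/2: at [15, 31] ⇒ [17, 33]
  RvuIII (GAAC, off=1): no sites

All cut coordinates (distinct, sorted): [5, 10, 17, 33]

Fragment lengths:
  [0,5): 5 bp
  [5,10): 5 bp
  [10,17): 7 bp
  [17,33): 16 bp
  [33,40): 7 bp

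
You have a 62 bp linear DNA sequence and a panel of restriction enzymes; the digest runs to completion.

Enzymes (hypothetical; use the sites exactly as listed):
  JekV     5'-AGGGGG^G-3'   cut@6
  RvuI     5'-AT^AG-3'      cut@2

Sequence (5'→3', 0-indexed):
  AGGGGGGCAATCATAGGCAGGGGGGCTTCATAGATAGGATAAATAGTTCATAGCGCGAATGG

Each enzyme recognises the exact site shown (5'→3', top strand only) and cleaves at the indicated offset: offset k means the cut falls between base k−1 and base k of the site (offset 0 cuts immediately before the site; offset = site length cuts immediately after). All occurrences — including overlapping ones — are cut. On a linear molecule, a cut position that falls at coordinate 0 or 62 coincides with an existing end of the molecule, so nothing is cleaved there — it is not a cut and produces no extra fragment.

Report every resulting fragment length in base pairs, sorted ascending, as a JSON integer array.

[4,6,7,7,8,9,10,11]

Scan for sites:
  JekV (AGGGGGG, off=6): starts [0, 18] → cuts [6, 24]
  RvuI (ATAG, off=2): starts [12, 29, 33, 42, 49] → cuts [14, 31, 35, 44, 51]

All cut coordinates (distinct, sorted): [6, 14, 24, 31, 35, 44, 51]

Fragment lengths:
  [0,6): 6 bp
  [6,14): 8 bp
  [14,24): 10 bp
  [24,31): 7 bp
  [31,35): 4 bp
  [35,44): 9 bp
  [44,51): 7 bp
  [51,62): 11 bp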